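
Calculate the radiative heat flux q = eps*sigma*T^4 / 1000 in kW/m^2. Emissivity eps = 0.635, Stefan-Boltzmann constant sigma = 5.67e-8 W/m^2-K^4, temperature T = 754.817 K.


T^4 = 3.2461e+11
q = 0.635 * 5.67e-8 * 3.2461e+11 / 1000 = 11.688 kW/m^2

11.688 kW/m^2


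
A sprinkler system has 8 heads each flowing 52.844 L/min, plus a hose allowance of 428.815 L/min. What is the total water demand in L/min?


Sprinkler demand = 8 * 52.844 = 422.752 L/min
Total = 422.752 + 428.815 = 851.567 L/min

851.567 L/min


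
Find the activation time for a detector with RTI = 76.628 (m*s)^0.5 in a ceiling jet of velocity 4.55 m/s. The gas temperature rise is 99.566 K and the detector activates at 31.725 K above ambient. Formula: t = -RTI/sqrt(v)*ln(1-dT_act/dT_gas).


dT_act/dT_gas = 0.31863
ln(1 - 0.31863) = -0.38365
t = -76.628 / sqrt(4.55) * -0.38365 = 13.782 s

13.782 s


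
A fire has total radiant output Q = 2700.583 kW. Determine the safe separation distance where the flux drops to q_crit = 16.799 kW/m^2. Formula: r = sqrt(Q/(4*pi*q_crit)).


4*pi*q_crit = 211.10
Q/(4*pi*q_crit) = 12.793
r = sqrt(12.793) = 3.5767 m

3.5767 m


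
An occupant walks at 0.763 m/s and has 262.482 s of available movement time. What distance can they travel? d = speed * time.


d = 0.763 * 262.482 = 200.27 m

200.27 m


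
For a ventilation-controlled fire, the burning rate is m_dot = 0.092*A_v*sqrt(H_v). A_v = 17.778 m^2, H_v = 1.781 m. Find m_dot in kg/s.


sqrt(H_v) = 1.3345
m_dot = 0.092 * 17.778 * 1.3345 = 2.1827 kg/s

2.1827 kg/s


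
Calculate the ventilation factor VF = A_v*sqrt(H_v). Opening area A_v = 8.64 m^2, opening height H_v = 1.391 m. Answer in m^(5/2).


sqrt(H_v) = 1.1794
VF = 8.64 * 1.1794 = 10.190 m^(5/2)

10.190 m^(5/2)


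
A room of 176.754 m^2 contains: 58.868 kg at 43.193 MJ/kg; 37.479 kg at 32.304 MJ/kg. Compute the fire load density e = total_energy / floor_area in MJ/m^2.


Total energy = 58.868*43.193 + 37.479*32.304
= 2542.686 + 1210.722
= 3753.407 MJ
e = 3753.407 / 176.754 = 21.235 MJ/m^2

21.235 MJ/m^2


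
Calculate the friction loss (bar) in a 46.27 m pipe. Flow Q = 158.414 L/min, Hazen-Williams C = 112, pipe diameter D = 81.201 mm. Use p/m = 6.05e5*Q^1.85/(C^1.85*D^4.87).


Q^1.85 = 11739
C^1.85 = 6180.9
D^4.87 = 1.9933e+09
p/m = 0.00057644 bar/m
p_total = 0.00057644 * 46.27 = 0.026672 bar

0.026672 bar


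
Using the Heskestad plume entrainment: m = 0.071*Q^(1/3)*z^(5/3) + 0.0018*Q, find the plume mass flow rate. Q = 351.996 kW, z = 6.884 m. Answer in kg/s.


Q^(1/3) = 7.0607
z^(5/3) = 24.912
First term = 0.071 * 7.0607 * 24.912 = 12.488
Second term = 0.0018 * 351.996 = 0.63359
m = 13.122 kg/s

13.122 kg/s


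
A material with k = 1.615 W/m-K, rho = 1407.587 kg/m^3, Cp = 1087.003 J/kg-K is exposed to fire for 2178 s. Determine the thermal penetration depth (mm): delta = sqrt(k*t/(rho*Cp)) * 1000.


alpha = 1.615 / (1407.587 * 1087.003) = 1.0555e-06 m^2/s
alpha * t = 0.0022989
delta = sqrt(0.0022989) * 1000 = 47.947 mm

47.947 mm


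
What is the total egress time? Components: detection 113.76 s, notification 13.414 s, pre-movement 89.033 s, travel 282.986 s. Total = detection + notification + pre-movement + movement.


Total = 113.76 + 13.414 + 89.033 + 282.986 = 499.193 s

499.193 s


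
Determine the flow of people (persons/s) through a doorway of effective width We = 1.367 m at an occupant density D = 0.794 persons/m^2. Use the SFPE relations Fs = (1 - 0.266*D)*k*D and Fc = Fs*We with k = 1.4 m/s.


1 - 0.266*D = 1 - 0.266*0.794 = 0.78880
Fs = 0.78880 * 1.4 * 0.794 = 0.87683 persons/(s*m)
Fc = 0.87683 * 1.367 = 1.1986 persons/s

1.1986 persons/s


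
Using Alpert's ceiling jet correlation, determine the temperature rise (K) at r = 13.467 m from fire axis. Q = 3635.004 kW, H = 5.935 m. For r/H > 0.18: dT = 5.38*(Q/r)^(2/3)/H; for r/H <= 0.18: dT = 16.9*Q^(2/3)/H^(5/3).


r/H = 13.467 / 5.935 = 2.2691
r/H > 0.18, so dT = 5.38*(Q/r)^(2/3)/H
Q/r = 269.92
(Q/r)^(2/3) = 41.766
dT = 5.38 * 41.766 / 5.935 = 37.860 K

37.860 K


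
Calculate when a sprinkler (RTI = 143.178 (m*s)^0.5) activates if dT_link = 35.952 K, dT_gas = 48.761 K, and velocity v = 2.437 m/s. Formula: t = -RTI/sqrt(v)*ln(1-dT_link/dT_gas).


dT_link/dT_gas = 0.73731
ln(1 - 0.73731) = -1.3368
t = -143.178 / sqrt(2.437) * -1.3368 = 122.61 s

122.61 s


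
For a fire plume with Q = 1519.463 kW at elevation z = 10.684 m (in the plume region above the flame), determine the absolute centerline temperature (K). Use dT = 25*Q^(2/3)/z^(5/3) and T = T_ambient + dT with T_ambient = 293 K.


Q^(2/3) = 132.17
z^(5/3) = 51.827
dT = 25 * 132.17 / 51.827 = 63.754 K
T = 293 + 63.754 = 356.75 K

356.75 K


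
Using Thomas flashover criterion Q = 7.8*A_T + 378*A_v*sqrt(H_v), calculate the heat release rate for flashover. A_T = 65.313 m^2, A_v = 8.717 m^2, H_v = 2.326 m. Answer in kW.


7.8*A_T = 509.44
sqrt(H_v) = 1.5251
378*A_v*sqrt(H_v) = 5025.3
Q = 509.44 + 5025.3 = 5534.8 kW

5534.8 kW


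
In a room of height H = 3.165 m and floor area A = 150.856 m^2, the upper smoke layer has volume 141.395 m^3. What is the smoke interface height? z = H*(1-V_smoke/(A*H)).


V/(A*H) = 0.29614
1 - 0.29614 = 0.70386
z = 3.165 * 0.70386 = 2.2277 m

2.2277 m


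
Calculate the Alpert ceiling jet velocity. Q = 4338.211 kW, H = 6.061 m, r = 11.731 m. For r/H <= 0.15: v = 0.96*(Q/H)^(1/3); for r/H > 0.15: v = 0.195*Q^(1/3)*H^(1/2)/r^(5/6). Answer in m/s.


r/H = 11.731 / 6.061 = 1.9355
r/H > 0.15, so v = 0.195*Q^(1/3)*H^(1/2)/r^(5/6)
Q^(1/3) = 16.309
H^(1/2) = 2.4619
r^(5/6) = 7.7824
v = 0.195 * 16.309 * 2.4619 / 7.7824 = 1.0061 m/s

1.0061 m/s


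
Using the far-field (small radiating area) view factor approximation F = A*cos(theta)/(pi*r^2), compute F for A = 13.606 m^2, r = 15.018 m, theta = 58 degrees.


cos(58 deg) = 0.52992
pi*r^2 = 708.56
F = 13.606 * 0.52992 / 708.56 = 0.010176

0.010176


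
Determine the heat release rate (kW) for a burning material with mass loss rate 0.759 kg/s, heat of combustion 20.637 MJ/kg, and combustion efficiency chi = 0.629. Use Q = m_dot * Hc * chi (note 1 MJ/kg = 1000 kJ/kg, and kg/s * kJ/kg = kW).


Hc = 20.637 MJ/kg = 20.637 * 1000 kJ/kg = 20637 kJ/kg
Q = 0.759 kg/s * 20637 kJ/kg * 0.629 = 9852.3 kW

9852.3 kW


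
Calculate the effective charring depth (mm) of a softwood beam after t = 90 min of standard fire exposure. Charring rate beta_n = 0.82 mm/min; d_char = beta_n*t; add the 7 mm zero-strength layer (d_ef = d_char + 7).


d_char = 0.82 * 90 = 73.8 mm
d_ef = 73.8 + 1.0*7 = 80.8 mm

80.8 mm


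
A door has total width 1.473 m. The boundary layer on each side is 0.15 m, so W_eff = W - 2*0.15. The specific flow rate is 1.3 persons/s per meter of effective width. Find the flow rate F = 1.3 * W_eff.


W_eff = 1.473 - 0.30 = 1.173 m
F = 1.3 * 1.173 = 1.5249 persons/s

1.5249 persons/s


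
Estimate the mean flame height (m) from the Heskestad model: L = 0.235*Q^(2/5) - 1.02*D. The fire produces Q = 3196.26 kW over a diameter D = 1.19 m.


Q^(2/5) = 25.226
0.235 * Q^(2/5) = 5.9282
1.02 * D = 1.2138
L = 4.7144 m

4.7144 m


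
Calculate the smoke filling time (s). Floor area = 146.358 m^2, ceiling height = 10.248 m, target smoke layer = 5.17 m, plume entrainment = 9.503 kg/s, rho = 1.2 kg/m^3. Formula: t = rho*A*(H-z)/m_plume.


H - z = 5.078 m
t = 1.2 * 146.358 * 5.078 / 9.503 = 93.849 s

93.849 s


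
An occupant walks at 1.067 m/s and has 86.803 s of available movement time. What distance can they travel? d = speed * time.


d = 1.067 * 86.803 = 92.619 m

92.619 m


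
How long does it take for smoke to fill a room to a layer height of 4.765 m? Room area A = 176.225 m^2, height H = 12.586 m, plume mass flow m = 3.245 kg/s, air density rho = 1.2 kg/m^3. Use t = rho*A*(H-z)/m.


H - z = 7.821 m
t = 1.2 * 176.225 * 7.821 / 3.245 = 509.68 s

509.68 s


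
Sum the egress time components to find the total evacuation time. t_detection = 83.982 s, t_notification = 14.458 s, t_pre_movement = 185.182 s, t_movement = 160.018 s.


Total = 83.982 + 14.458 + 185.182 + 160.018 = 443.64 s

443.64 s


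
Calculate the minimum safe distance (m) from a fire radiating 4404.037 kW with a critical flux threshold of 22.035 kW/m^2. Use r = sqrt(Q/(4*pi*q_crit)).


4*pi*q_crit = 276.90
Q/(4*pi*q_crit) = 15.905
r = sqrt(15.905) = 3.9881 m

3.9881 m


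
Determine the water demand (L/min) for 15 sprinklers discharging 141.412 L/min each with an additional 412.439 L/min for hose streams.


Sprinkler demand = 15 * 141.412 = 2121.18 L/min
Total = 2121.18 + 412.439 = 2533.619 L/min

2533.619 L/min


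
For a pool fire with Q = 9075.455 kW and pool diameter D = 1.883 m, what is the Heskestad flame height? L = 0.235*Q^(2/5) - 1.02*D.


Q^(2/5) = 38.295
0.235 * Q^(2/5) = 8.9994
1.02 * D = 1.9207
L = 7.0788 m

7.0788 m


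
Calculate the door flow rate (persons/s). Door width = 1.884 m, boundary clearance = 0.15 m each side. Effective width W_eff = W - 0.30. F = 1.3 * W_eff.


W_eff = 1.884 - 0.30 = 1.584 m
F = 1.3 * 1.584 = 2.0592 persons/s

2.0592 persons/s


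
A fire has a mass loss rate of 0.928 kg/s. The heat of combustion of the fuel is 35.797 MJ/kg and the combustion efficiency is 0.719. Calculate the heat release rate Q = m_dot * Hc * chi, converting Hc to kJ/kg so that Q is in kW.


Hc = 35.797 MJ/kg = 35.797 * 1000 kJ/kg = 35797 kJ/kg
Q = 0.928 kg/s * 35797 kJ/kg * 0.719 = 23885 kW

23885 kW


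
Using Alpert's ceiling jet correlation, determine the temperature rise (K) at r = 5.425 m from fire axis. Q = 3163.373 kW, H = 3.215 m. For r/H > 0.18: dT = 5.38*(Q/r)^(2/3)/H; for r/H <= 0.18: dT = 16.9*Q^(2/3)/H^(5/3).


r/H = 5.425 / 3.215 = 1.6874
r/H > 0.18, so dT = 5.38*(Q/r)^(2/3)/H
Q/r = 583.11
(Q/r)^(2/3) = 69.797
dT = 5.38 * 69.797 / 3.215 = 116.80 K

116.80 K


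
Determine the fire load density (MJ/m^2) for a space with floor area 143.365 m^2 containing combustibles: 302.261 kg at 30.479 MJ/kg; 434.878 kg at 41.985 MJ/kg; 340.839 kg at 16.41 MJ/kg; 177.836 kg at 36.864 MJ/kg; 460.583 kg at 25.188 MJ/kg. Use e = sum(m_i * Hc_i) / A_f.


Total energy = 302.261*30.479 + 434.878*41.985 + 340.839*16.41 + 177.836*36.864 + 460.583*25.188
= 9212.613 + 18258.35 + 5593.168 + 6555.746 + 11601.16
= 51221.04 MJ
e = 51221.04 / 143.365 = 357.28 MJ/m^2

357.28 MJ/m^2


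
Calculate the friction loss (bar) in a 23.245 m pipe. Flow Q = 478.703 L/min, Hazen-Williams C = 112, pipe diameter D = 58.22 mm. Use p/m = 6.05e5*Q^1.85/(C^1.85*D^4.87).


Q^1.85 = 90808
C^1.85 = 6180.9
D^4.87 = 3.9437e+08
p/m = 0.022538 bar/m
p_total = 0.022538 * 23.245 = 0.52390 bar

0.52390 bar


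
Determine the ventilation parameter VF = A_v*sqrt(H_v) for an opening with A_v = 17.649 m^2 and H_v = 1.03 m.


sqrt(H_v) = 1.0149
VF = 17.649 * 1.0149 = 17.912 m^(5/2)

17.912 m^(5/2)


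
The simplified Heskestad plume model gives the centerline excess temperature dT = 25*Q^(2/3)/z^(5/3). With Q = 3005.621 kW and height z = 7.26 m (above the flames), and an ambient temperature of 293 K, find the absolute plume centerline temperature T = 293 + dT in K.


Q^(2/3) = 208.27
z^(5/3) = 27.220
dT = 25 * 208.27 / 27.220 = 191.28 K
T = 293 + 191.28 = 484.28 K

484.28 K


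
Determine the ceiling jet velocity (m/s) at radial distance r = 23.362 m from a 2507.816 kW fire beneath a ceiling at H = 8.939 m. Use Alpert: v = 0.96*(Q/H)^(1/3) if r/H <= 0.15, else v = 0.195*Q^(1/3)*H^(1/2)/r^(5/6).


r/H = 23.362 / 8.939 = 2.6135
r/H > 0.15, so v = 0.195*Q^(1/3)*H^(1/2)/r^(5/6)
Q^(1/3) = 13.586
H^(1/2) = 2.9898
r^(5/6) = 13.817
v = 0.195 * 13.586 * 2.9898 / 13.817 = 0.57326 m/s

0.57326 m/s


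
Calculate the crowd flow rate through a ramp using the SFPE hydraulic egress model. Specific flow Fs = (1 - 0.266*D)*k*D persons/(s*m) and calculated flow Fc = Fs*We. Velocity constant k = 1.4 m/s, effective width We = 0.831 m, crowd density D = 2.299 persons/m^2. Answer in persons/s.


1 - 0.266*D = 1 - 0.266*2.299 = 0.38847
Fs = 0.38847 * 1.4 * 2.299 = 1.2503 persons/(s*m)
Fc = 1.2503 * 0.831 = 1.0390 persons/s

1.0390 persons/s


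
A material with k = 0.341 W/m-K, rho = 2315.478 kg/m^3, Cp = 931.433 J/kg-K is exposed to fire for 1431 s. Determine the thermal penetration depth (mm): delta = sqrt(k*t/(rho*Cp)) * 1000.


alpha = 0.341 / (2315.478 * 931.433) = 1.5811e-07 m^2/s
alpha * t = 0.00022626
delta = sqrt(0.00022626) * 1000 = 15.042 mm

15.042 mm


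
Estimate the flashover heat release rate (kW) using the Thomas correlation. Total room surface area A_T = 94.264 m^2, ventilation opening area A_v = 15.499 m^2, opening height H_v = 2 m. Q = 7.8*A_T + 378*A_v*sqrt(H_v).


7.8*A_T = 735.26
sqrt(H_v) = 1.4142
378*A_v*sqrt(H_v) = 8285.3
Q = 735.26 + 8285.3 = 9020.6 kW

9020.6 kW


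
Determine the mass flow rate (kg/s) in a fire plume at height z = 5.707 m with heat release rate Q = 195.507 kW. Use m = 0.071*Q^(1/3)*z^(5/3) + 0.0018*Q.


Q^(1/3) = 5.8039
z^(5/3) = 18.226
First term = 0.071 * 5.8039 * 18.226 = 7.5103
Second term = 0.0018 * 195.507 = 0.35191
m = 7.8622 kg/s

7.8622 kg/s


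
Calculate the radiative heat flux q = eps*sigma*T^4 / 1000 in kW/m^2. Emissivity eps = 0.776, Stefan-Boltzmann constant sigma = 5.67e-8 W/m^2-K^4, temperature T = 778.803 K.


T^4 = 3.6788e+11
q = 0.776 * 5.67e-8 * 3.6788e+11 / 1000 = 16.187 kW/m^2

16.187 kW/m^2


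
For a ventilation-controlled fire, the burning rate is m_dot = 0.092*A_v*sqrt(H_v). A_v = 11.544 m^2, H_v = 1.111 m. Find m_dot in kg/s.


sqrt(H_v) = 1.0540
m_dot = 0.092 * 11.544 * 1.0540 = 1.1194 kg/s

1.1194 kg/s


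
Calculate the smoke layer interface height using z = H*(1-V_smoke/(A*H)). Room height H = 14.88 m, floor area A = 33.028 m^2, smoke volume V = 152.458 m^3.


V/(A*H) = 0.31022
1 - 0.31022 = 0.68978
z = 14.88 * 0.68978 = 10.264 m

10.264 m


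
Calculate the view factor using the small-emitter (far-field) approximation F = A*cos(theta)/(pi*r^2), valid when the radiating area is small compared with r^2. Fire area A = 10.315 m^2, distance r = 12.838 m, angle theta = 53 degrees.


cos(53 deg) = 0.60182
pi*r^2 = 517.78
F = 10.315 * 0.60182 / 517.78 = 0.011989

0.011989


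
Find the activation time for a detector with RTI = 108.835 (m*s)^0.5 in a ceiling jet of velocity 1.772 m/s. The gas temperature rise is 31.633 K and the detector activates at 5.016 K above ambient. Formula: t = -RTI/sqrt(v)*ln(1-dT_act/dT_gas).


dT_act/dT_gas = 0.15857
ln(1 - 0.15857) = -0.17265
t = -108.835 / sqrt(1.772) * -0.17265 = 14.116 s

14.116 s


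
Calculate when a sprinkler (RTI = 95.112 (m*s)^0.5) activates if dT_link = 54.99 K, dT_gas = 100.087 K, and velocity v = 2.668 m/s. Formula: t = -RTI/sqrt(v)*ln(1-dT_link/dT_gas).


dT_link/dT_gas = 0.54942
ln(1 - 0.54942) = -0.79722
t = -95.112 / sqrt(2.668) * -0.79722 = 46.422 s

46.422 s


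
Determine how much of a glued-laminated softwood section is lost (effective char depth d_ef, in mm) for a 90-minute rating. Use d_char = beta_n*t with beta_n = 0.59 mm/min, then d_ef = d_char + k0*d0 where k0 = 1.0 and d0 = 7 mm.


d_char = 0.59 * 90 = 53.1 mm
d_ef = 53.1 + 1.0*7 = 60.1 mm

60.1 mm


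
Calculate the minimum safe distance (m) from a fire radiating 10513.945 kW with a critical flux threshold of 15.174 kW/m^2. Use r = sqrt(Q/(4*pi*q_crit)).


4*pi*q_crit = 190.68
Q/(4*pi*q_crit) = 55.139
r = sqrt(55.139) = 7.4255 m

7.4255 m


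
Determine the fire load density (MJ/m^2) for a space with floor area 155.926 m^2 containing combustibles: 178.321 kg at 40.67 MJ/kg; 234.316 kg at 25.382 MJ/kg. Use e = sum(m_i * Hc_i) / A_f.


Total energy = 178.321*40.67 + 234.316*25.382
= 7252.315 + 5947.409
= 13199.72 MJ
e = 13199.72 / 155.926 = 84.654 MJ/m^2

84.654 MJ/m^2


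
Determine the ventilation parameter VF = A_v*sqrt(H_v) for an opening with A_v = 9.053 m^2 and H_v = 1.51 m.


sqrt(H_v) = 1.2288
VF = 9.053 * 1.2288 = 11.125 m^(5/2)

11.125 m^(5/2)


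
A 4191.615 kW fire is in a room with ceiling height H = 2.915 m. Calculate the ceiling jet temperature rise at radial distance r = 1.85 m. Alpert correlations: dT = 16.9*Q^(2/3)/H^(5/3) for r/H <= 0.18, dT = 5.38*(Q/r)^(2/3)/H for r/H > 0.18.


r/H = 1.85 / 2.915 = 0.63465
r/H > 0.18, so dT = 5.38*(Q/r)^(2/3)/H
Q/r = 2265.7
(Q/r)^(2/3) = 172.51
dT = 5.38 * 172.51 / 2.915 = 318.38 K

318.38 K


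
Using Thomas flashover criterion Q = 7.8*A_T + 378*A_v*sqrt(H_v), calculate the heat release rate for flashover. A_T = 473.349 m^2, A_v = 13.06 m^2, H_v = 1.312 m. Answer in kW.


7.8*A_T = 3692.1
sqrt(H_v) = 1.1454
378*A_v*sqrt(H_v) = 5654.6
Q = 3692.1 + 5654.6 = 9346.7 kW

9346.7 kW


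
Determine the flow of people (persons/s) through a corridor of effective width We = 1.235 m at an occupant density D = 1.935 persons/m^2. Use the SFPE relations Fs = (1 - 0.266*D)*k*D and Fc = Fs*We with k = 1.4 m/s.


1 - 0.266*D = 1 - 0.266*1.935 = 0.48529
Fs = 0.48529 * 1.4 * 1.935 = 1.3147 persons/(s*m)
Fc = 1.3147 * 1.235 = 1.6236 persons/s

1.6236 persons/s


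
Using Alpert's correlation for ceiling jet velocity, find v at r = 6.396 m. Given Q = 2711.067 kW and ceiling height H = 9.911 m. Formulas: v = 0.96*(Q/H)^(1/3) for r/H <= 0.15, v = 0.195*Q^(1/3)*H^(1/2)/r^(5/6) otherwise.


r/H = 6.396 / 9.911 = 0.64534
r/H > 0.15, so v = 0.195*Q^(1/3)*H^(1/2)/r^(5/6)
Q^(1/3) = 13.944
H^(1/2) = 3.1482
r^(5/6) = 4.6945
v = 0.195 * 13.944 * 3.1482 / 4.6945 = 1.8234 m/s

1.8234 m/s


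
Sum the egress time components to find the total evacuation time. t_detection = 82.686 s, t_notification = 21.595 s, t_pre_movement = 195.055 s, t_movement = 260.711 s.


Total = 82.686 + 21.595 + 195.055 + 260.711 = 560.047 s

560.047 s


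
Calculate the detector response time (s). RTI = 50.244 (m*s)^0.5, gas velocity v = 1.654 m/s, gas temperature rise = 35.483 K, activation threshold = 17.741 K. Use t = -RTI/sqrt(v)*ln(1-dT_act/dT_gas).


dT_act/dT_gas = 0.49999
ln(1 - 0.49999) = -0.69312
t = -50.244 / sqrt(1.654) * -0.69312 = 27.078 s

27.078 s


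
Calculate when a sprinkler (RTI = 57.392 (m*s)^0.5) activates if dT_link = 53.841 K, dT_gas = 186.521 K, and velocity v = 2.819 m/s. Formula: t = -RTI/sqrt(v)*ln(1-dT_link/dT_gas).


dT_link/dT_gas = 0.28866
ln(1 - 0.28866) = -0.34060
t = -57.392 / sqrt(2.819) * -0.34060 = 11.643 s

11.643 s


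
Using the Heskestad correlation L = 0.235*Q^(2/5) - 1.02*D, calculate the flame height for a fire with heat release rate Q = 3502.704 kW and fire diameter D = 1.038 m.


Q^(2/5) = 26.167
0.235 * Q^(2/5) = 6.1494
1.02 * D = 1.0588
L = 5.0906 m

5.0906 m


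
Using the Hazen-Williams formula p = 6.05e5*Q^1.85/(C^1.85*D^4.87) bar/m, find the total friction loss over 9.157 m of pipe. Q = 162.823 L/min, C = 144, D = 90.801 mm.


Q^1.85 = 12350
C^1.85 = 9839.4
D^4.87 = 3.4348e+09
p/m = 0.00022108 bar/m
p_total = 0.00022108 * 9.157 = 0.0020245 bar

0.0020245 bar


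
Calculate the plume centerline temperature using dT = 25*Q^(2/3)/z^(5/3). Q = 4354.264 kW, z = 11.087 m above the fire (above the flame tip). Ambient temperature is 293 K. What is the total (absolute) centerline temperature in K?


Q^(2/3) = 266.65
z^(5/3) = 55.126
dT = 25 * 266.65 / 55.126 = 120.93 K
T = 293 + 120.93 = 413.93 K

413.93 K


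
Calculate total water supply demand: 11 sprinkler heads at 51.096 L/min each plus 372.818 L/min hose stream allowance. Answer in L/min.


Sprinkler demand = 11 * 51.096 = 562.056 L/min
Total = 562.056 + 372.818 = 934.874 L/min

934.874 L/min


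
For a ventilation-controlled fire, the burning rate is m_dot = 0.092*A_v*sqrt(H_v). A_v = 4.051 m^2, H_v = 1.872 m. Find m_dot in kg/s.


sqrt(H_v) = 1.3682
m_dot = 0.092 * 4.051 * 1.3682 = 0.50992 kg/s

0.50992 kg/s


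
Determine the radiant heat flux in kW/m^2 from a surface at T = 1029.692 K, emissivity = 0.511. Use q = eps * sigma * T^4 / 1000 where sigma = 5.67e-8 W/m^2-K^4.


T^4 = 1.1242e+12
q = 0.511 * 5.67e-8 * 1.1242e+12 / 1000 = 32.571 kW/m^2

32.571 kW/m^2


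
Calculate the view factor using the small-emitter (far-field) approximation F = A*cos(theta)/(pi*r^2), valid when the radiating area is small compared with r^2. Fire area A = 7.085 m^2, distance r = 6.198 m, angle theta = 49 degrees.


cos(49 deg) = 0.65606
pi*r^2 = 120.68
F = 7.085 * 0.65606 / 120.68 = 0.038515

0.038515


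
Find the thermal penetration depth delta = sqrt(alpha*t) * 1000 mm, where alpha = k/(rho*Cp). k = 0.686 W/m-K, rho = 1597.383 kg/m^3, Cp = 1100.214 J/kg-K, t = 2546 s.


alpha = 0.686 / (1597.383 * 1100.214) = 3.9034e-07 m^2/s
alpha * t = 0.00099379
delta = sqrt(0.00099379) * 1000 = 31.524 mm

31.524 mm


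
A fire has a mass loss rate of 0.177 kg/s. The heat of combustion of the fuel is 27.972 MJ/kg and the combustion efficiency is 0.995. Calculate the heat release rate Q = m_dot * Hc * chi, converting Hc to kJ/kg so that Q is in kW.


Hc = 27.972 MJ/kg = 27.972 * 1000 kJ/kg = 27972 kJ/kg
Q = 0.177 kg/s * 27972 kJ/kg * 0.995 = 4926.3 kW

4926.3 kW


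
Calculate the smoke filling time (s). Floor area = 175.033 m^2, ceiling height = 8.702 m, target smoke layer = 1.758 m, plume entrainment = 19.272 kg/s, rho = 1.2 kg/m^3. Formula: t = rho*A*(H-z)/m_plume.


H - z = 6.944 m
t = 1.2 * 175.033 * 6.944 / 19.272 = 75.681 s

75.681 s


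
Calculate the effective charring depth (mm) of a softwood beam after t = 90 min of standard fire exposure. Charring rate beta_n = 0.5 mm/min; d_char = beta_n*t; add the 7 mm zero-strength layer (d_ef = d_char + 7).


d_char = 0.5 * 90 = 45 mm
d_ef = 45 + 1.0*7 = 52 mm

52 mm


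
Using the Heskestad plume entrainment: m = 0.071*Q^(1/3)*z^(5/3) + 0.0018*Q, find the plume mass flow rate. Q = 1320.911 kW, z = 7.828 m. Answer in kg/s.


Q^(1/3) = 10.972
z^(5/3) = 30.862
First term = 0.071 * 10.972 * 30.862 = 24.042
Second term = 0.0018 * 1320.911 = 2.3776
m = 26.419 kg/s

26.419 kg/s


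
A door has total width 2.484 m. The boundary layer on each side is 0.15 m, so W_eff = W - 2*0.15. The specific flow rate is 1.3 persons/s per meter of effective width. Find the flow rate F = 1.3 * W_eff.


W_eff = 2.484 - 0.30 = 2.184 m
F = 1.3 * 2.184 = 2.8392 persons/s

2.8392 persons/s


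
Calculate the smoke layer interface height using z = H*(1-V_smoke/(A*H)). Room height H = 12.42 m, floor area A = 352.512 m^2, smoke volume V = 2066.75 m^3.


V/(A*H) = 0.47205
1 - 0.47205 = 0.52795
z = 12.42 * 0.52795 = 6.5571 m

6.5571 m


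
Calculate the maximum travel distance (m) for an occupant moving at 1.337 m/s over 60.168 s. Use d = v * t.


d = 1.337 * 60.168 = 80.445 m

80.445 m


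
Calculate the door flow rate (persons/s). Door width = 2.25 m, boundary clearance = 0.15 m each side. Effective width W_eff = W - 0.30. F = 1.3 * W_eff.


W_eff = 2.25 - 0.30 = 1.95 m
F = 1.3 * 1.95 = 2.535 persons/s

2.535 persons/s


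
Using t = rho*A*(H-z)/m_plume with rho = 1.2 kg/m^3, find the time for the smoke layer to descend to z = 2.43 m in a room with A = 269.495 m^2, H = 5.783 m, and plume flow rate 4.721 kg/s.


H - z = 3.353 m
t = 1.2 * 269.495 * 3.353 / 4.721 = 229.68 s

229.68 s


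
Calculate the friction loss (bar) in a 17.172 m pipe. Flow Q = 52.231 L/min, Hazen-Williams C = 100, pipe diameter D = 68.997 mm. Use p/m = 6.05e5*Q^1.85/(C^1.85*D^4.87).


Q^1.85 = 1507.2
C^1.85 = 5011.9
D^4.87 = 9.0179e+08
p/m = 0.00020175 bar/m
p_total = 0.00020175 * 17.172 = 0.0034645 bar

0.0034645 bar


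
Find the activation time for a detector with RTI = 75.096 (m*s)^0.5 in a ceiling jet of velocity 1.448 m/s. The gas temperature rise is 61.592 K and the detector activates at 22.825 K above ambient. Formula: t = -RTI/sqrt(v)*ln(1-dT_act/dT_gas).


dT_act/dT_gas = 0.37058
ln(1 - 0.37058) = -0.46296
t = -75.096 / sqrt(1.448) * -0.46296 = 28.892 s

28.892 s


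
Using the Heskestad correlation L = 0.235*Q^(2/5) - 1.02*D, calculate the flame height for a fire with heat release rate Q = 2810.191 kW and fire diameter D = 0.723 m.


Q^(2/5) = 23.960
0.235 * Q^(2/5) = 5.6307
1.02 * D = 0.73746
L = 4.8932 m

4.8932 m


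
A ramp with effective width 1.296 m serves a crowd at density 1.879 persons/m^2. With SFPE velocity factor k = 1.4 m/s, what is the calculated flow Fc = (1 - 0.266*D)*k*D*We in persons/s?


1 - 0.266*D = 1 - 0.266*1.879 = 0.50019
Fs = 0.50019 * 1.4 * 1.879 = 1.3158 persons/(s*m)
Fc = 1.3158 * 1.296 = 1.7053 persons/s

1.7053 persons/s


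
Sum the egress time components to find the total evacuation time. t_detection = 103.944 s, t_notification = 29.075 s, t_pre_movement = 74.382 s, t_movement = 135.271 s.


Total = 103.944 + 29.075 + 74.382 + 135.271 = 342.672 s

342.672 s


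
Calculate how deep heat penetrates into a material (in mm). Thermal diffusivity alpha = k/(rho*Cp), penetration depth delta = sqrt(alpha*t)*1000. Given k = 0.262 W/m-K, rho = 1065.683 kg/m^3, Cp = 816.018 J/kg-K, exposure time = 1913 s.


alpha = 0.262 / (1065.683 * 816.018) = 3.0128e-07 m^2/s
alpha * t = 0.00057635
delta = sqrt(0.00057635) * 1000 = 24.007 mm

24.007 mm


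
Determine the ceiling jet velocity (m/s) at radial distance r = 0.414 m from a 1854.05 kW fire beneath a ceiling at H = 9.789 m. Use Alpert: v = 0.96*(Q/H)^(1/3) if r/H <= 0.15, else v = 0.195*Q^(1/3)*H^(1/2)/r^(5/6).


r/H = 0.414 / 9.789 = 0.042292
r/H <= 0.15, so v = 0.96*(Q/H)^(1/3)
Q/H = 189.40
(Q/H)^(1/3) = 5.7429
v = 0.96 * 5.7429 = 5.5131 m/s

5.5131 m/s


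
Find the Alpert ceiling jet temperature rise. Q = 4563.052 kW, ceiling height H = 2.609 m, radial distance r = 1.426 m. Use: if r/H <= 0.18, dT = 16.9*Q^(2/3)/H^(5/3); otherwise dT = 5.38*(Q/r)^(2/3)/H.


r/H = 1.426 / 2.609 = 0.54657
r/H > 0.18, so dT = 5.38*(Q/r)^(2/3)/H
Q/r = 3199.9
(Q/r)^(2/3) = 217.15
dT = 5.38 * 217.15 / 2.609 = 447.78 K

447.78 K


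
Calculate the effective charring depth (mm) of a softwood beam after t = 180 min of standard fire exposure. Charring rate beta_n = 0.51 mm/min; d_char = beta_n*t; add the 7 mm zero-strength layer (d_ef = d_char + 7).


d_char = 0.51 * 180 = 91.8 mm
d_ef = 91.8 + 1.0*7 = 98.8 mm

98.8 mm


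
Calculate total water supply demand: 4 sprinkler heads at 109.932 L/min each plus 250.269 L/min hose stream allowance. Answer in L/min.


Sprinkler demand = 4 * 109.932 = 439.728 L/min
Total = 439.728 + 250.269 = 689.997 L/min

689.997 L/min


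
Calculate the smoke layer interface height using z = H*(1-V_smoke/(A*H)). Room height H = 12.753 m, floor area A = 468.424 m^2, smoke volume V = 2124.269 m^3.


V/(A*H) = 0.35560
1 - 0.35560 = 0.64440
z = 12.753 * 0.64440 = 8.2181 m

8.2181 m


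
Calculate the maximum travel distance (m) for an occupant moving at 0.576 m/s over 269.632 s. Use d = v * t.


d = 0.576 * 269.632 = 155.31 m

155.31 m


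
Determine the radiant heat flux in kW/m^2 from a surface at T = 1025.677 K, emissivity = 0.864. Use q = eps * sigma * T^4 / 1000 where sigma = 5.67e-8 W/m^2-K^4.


T^4 = 1.1067e+12
q = 0.864 * 5.67e-8 * 1.1067e+12 / 1000 = 54.217 kW/m^2

54.217 kW/m^2


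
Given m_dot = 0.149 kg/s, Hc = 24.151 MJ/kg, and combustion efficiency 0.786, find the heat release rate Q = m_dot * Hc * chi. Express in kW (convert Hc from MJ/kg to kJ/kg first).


Hc = 24.151 MJ/kg = 24.151 * 1000 kJ/kg = 24151 kJ/kg
Q = 0.149 kg/s * 24151 kJ/kg * 0.786 = 2828.4 kW

2828.4 kW


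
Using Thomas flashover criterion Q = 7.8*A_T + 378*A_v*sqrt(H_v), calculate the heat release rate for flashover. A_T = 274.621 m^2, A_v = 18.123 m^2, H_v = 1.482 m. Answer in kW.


7.8*A_T = 2142.0
sqrt(H_v) = 1.2174
378*A_v*sqrt(H_v) = 8339.6
Q = 2142.0 + 8339.6 = 10482 kW

10482 kW


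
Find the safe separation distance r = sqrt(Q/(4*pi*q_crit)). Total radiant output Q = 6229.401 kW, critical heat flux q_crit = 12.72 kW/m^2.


4*pi*q_crit = 159.84
Q/(4*pi*q_crit) = 38.972
r = sqrt(38.972) = 6.2427 m

6.2427 m


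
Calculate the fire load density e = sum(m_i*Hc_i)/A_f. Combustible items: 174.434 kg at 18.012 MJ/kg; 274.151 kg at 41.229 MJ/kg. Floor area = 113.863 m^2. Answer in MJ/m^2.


Total energy = 174.434*18.012 + 274.151*41.229
= 3141.905 + 11302.97
= 14444.88 MJ
e = 14444.88 / 113.863 = 126.86 MJ/m^2

126.86 MJ/m^2


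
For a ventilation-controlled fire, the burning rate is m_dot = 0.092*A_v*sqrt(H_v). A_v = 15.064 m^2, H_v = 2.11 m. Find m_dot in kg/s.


sqrt(H_v) = 1.4526
m_dot = 0.092 * 15.064 * 1.4526 = 2.0131 kg/s

2.0131 kg/s


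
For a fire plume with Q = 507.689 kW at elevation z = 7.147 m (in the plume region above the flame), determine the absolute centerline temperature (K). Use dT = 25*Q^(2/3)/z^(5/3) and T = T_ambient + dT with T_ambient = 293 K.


Q^(2/3) = 63.640
z^(5/3) = 26.518
dT = 25 * 63.640 / 26.518 = 59.997 K
T = 293 + 59.997 = 353.00 K

353.00 K


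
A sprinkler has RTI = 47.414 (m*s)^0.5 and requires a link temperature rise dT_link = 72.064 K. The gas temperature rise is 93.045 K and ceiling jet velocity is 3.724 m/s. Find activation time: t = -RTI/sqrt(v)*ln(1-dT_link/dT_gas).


dT_link/dT_gas = 0.77451
ln(1 - 0.77451) = -1.4895
t = -47.414 / sqrt(3.724) * -1.4895 = 36.596 s

36.596 s


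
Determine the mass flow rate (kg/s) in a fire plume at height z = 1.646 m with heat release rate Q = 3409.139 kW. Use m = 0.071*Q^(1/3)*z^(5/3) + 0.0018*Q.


Q^(1/3) = 15.050
z^(5/3) = 2.2946
First term = 0.071 * 15.050 * 2.2946 = 2.4520
Second term = 0.0018 * 3409.139 = 6.1365
m = 8.5885 kg/s

8.5885 kg/s


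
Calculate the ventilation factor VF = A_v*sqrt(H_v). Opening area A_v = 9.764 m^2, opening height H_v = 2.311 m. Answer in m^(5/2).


sqrt(H_v) = 1.5202
VF = 9.764 * 1.5202 = 14.843 m^(5/2)

14.843 m^(5/2)


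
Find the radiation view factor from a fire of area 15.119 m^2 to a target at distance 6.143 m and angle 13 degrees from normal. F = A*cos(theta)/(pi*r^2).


cos(13 deg) = 0.97437
pi*r^2 = 118.55
F = 15.119 * 0.97437 / 118.55 = 0.12426

0.12426


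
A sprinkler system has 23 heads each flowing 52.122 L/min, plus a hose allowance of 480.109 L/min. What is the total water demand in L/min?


Sprinkler demand = 23 * 52.122 = 1198.806 L/min
Total = 1198.806 + 480.109 = 1678.915 L/min

1678.915 L/min


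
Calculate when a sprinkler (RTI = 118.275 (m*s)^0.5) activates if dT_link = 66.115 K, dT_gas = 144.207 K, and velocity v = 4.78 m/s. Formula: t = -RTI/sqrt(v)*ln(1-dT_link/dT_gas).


dT_link/dT_gas = 0.45847
ln(1 - 0.45847) = -0.61336
t = -118.275 / sqrt(4.78) * -0.61336 = 33.181 s

33.181 s


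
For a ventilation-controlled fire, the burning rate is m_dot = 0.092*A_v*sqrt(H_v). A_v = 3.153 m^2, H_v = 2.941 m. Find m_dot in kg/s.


sqrt(H_v) = 1.7149
m_dot = 0.092 * 3.153 * 1.7149 = 0.49746 kg/s

0.49746 kg/s


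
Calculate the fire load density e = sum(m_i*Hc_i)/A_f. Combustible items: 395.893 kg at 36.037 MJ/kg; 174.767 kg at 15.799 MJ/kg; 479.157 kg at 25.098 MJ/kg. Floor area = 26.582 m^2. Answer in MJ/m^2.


Total energy = 395.893*36.037 + 174.767*15.799 + 479.157*25.098
= 14266.80 + 2761.144 + 12025.88
= 29053.82 MJ
e = 29053.82 / 26.582 = 1093.0 MJ/m^2

1093.0 MJ/m^2


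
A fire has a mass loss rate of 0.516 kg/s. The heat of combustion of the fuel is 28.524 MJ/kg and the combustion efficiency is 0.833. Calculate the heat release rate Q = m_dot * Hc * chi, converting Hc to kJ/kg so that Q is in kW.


Hc = 28.524 MJ/kg = 28.524 * 1000 kJ/kg = 28524 kJ/kg
Q = 0.516 kg/s * 28524 kJ/kg * 0.833 = 12260 kW

12260 kW


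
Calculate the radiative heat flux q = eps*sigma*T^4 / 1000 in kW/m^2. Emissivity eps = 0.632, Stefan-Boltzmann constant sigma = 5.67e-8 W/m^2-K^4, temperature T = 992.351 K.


T^4 = 9.6975e+11
q = 0.632 * 5.67e-8 * 9.6975e+11 / 1000 = 34.751 kW/m^2

34.751 kW/m^2


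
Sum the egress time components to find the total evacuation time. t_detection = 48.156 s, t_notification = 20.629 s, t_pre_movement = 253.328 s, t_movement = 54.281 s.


Total = 48.156 + 20.629 + 253.328 + 54.281 = 376.394 s

376.394 s


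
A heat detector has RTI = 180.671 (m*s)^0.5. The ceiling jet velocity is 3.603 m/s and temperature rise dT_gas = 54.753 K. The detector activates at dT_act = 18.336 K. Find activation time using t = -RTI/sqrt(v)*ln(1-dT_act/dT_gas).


dT_act/dT_gas = 0.33489
ln(1 - 0.33489) = -0.40780
t = -180.671 / sqrt(3.603) * -0.40780 = 38.815 s

38.815 s


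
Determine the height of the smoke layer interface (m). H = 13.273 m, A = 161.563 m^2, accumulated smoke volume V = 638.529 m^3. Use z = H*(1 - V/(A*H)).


V/(A*H) = 0.29776
1 - 0.29776 = 0.70224
z = 13.273 * 0.70224 = 9.3208 m

9.3208 m


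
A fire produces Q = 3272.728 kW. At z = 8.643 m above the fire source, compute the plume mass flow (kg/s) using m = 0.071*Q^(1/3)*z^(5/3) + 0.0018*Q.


Q^(1/3) = 14.847
z^(5/3) = 36.401
First term = 0.071 * 14.847 * 36.401 = 38.371
Second term = 0.0018 * 3272.728 = 5.8909
m = 44.262 kg/s

44.262 kg/s


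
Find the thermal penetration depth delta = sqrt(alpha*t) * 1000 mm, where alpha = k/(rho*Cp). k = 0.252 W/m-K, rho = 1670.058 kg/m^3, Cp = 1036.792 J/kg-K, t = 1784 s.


alpha = 0.252 / (1670.058 * 1036.792) = 1.4554e-07 m^2/s
alpha * t = 0.00025964
delta = sqrt(0.00025964) * 1000 = 16.113 mm

16.113 mm


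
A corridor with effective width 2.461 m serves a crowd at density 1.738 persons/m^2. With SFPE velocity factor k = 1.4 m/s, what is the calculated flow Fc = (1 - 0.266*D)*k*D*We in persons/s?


1 - 0.266*D = 1 - 0.266*1.738 = 0.53769
Fs = 0.53769 * 1.4 * 1.738 = 1.3083 persons/(s*m)
Fc = 1.3083 * 2.461 = 3.2198 persons/s

3.2198 persons/s


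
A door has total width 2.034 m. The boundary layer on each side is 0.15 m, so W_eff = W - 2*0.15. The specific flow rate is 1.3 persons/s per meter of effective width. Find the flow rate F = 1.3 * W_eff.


W_eff = 2.034 - 0.30 = 1.734 m
F = 1.3 * 1.734 = 2.2542 persons/s

2.2542 persons/s


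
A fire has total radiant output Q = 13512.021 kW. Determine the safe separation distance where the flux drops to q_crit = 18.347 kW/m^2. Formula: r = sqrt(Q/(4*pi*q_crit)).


4*pi*q_crit = 230.56
Q/(4*pi*q_crit) = 58.606
r = sqrt(58.606) = 7.6555 m

7.6555 m


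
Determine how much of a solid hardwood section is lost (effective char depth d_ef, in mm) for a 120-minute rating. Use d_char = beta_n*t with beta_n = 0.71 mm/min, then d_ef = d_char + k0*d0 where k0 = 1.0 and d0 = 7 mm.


d_char = 0.71 * 120 = 85.2 mm
d_ef = 85.2 + 1.0*7 = 92.2 mm

92.2 mm


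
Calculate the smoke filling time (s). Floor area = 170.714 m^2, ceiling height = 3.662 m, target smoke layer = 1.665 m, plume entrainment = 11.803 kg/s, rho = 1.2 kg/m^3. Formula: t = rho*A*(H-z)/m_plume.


H - z = 1.997 m
t = 1.2 * 170.714 * 1.997 / 11.803 = 34.661 s

34.661 s


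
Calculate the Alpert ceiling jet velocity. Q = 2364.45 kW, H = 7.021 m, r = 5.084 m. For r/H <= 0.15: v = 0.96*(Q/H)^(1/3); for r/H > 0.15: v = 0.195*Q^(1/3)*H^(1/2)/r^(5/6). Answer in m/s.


r/H = 5.084 / 7.021 = 0.72411
r/H > 0.15, so v = 0.195*Q^(1/3)*H^(1/2)/r^(5/6)
Q^(1/3) = 13.322
H^(1/2) = 2.6497
r^(5/6) = 3.8771
v = 0.195 * 13.322 * 2.6497 / 3.8771 = 1.7754 m/s

1.7754 m/s


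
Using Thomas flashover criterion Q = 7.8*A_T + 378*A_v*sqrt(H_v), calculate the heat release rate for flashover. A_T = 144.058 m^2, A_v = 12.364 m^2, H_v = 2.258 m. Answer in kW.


7.8*A_T = 1123.7
sqrt(H_v) = 1.5027
378*A_v*sqrt(H_v) = 7022.8
Q = 1123.7 + 7022.8 = 8146.5 kW

8146.5 kW


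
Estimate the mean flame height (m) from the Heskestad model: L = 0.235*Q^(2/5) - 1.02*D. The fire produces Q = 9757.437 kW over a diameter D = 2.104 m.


Q^(2/5) = 39.422
0.235 * Q^(2/5) = 9.2641
1.02 * D = 2.1461
L = 7.1180 m

7.1180 m


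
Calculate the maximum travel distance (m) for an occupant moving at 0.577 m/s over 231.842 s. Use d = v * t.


d = 0.577 * 231.842 = 133.77 m

133.77 m


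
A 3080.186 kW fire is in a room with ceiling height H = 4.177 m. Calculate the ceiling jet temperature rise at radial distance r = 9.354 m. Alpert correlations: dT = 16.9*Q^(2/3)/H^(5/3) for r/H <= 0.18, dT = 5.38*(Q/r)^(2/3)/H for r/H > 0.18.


r/H = 9.354 / 4.177 = 2.2394
r/H > 0.18, so dT = 5.38*(Q/r)^(2/3)/H
Q/r = 329.29
(Q/r)^(2/3) = 47.686
dT = 5.38 * 47.686 / 4.177 = 61.419 K

61.419 K


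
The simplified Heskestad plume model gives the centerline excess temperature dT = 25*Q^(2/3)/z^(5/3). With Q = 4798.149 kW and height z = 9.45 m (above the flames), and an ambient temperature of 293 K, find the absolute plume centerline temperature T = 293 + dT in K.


Q^(2/3) = 284.48
z^(5/3) = 42.240
dT = 25 * 284.48 / 42.240 = 168.37 K
T = 293 + 168.37 = 461.37 K

461.37 K


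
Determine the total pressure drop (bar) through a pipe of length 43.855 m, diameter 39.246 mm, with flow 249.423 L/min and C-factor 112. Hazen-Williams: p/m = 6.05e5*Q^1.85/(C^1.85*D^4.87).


Q^1.85 = 27185
C^1.85 = 6180.9
D^4.87 = 5.7781e+07
p/m = 0.046052 bar/m
p_total = 0.046052 * 43.855 = 2.0196 bar

2.0196 bar


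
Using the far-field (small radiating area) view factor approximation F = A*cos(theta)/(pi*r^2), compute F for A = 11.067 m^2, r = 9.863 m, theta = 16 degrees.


cos(16 deg) = 0.96126
pi*r^2 = 305.61
F = 11.067 * 0.96126 / 305.61 = 0.034810

0.034810


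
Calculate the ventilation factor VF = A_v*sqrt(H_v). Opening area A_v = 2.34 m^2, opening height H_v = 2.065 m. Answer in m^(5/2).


sqrt(H_v) = 1.4370
VF = 2.34 * 1.4370 = 3.3626 m^(5/2)

3.3626 m^(5/2)


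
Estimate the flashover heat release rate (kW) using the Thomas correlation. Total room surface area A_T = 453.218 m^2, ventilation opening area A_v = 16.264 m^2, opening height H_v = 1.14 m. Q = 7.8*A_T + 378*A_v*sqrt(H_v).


7.8*A_T = 3535.1
sqrt(H_v) = 1.0677
378*A_v*sqrt(H_v) = 6564.0
Q = 3535.1 + 6564.0 = 10099 kW

10099 kW


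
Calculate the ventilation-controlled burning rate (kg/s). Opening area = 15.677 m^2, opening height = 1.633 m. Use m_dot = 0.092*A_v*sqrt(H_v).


sqrt(H_v) = 1.2779
m_dot = 0.092 * 15.677 * 1.2779 = 1.8431 kg/s

1.8431 kg/s


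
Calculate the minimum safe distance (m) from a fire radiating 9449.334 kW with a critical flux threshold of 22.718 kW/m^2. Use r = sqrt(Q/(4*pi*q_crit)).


4*pi*q_crit = 285.48
Q/(4*pi*q_crit) = 33.099
r = sqrt(33.099) = 5.7532 m

5.7532 m


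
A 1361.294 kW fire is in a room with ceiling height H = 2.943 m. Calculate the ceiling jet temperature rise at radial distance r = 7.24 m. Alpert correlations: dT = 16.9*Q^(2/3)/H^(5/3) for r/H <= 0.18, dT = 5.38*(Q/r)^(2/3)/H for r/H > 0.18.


r/H = 7.24 / 2.943 = 2.4601
r/H > 0.18, so dT = 5.38*(Q/r)^(2/3)/H
Q/r = 188.02
(Q/r)^(2/3) = 32.820
dT = 5.38 * 32.820 / 2.943 = 59.998 K

59.998 K


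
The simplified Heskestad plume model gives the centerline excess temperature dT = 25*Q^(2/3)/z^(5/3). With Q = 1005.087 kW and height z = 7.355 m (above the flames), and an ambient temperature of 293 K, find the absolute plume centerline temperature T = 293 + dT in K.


Q^(2/3) = 100.34
z^(5/3) = 27.817
dT = 25 * 100.34 / 27.817 = 90.179 K
T = 293 + 90.179 = 383.18 K

383.18 K


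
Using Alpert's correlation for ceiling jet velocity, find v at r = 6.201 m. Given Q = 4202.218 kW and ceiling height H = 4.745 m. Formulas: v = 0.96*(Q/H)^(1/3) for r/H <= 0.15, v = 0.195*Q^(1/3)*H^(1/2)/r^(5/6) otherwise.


r/H = 6.201 / 4.745 = 1.3068
r/H > 0.15, so v = 0.195*Q^(1/3)*H^(1/2)/r^(5/6)
Q^(1/3) = 16.137
H^(1/2) = 2.1783
r^(5/6) = 4.5749
v = 0.195 * 16.137 * 2.1783 / 4.5749 = 1.4983 m/s

1.4983 m/s


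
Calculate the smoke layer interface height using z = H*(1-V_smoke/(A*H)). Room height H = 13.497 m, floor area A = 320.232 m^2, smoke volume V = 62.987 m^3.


V/(A*H) = 0.014573
1 - 0.014573 = 0.98543
z = 13.497 * 0.98543 = 13.300 m

13.300 m


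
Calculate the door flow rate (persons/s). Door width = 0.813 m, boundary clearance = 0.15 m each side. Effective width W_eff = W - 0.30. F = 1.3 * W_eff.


W_eff = 0.813 - 0.30 = 0.513 m
F = 1.3 * 0.513 = 0.66690 persons/s

0.66690 persons/s
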